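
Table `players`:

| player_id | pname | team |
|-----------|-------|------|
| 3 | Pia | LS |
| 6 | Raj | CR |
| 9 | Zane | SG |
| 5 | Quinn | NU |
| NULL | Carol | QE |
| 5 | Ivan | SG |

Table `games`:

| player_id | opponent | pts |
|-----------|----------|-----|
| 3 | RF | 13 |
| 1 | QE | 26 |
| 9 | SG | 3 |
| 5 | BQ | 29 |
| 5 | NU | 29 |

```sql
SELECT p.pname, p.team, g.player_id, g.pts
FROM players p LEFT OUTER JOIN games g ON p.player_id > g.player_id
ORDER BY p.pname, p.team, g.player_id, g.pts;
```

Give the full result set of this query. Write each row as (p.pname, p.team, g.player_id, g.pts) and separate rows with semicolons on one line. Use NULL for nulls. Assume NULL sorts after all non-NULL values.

(Carol, QE, NULL, NULL); (Ivan, SG, 1, 26); (Ivan, SG, 3, 13); (Pia, LS, 1, 26); (Quinn, NU, 1, 26); (Quinn, NU, 3, 13); (Raj, CR, 1, 26); (Raj, CR, 3, 13); (Raj, CR, 5, 29); (Raj, CR, 5, 29); (Zane, SG, 1, 26); (Zane, SG, 3, 13); (Zane, SG, 5, 29); (Zane, SG, 5, 29)

LEFT JOIN keeps every row from `players`; unmatched rows get NULL for `games`'s columns.
Matching on p.player_id > g.player_id. A NULL in a compared column never satisfies the condition.
- p[0] player_id=3 → 1 match(es) in g → 1 row(s).
- p[1] player_id=6 → 4 match(es) in g → 4 row(s).
- p[2] player_id=9 → 4 match(es) in g → 4 row(s).
- p[3] player_id=5 → 2 match(es) in g → 2 row(s).
- p[4] player_id=NULL → no match; kept with NULLs on the g side.
- p[5] player_id=5 → 2 match(es) in g → 2 row(s).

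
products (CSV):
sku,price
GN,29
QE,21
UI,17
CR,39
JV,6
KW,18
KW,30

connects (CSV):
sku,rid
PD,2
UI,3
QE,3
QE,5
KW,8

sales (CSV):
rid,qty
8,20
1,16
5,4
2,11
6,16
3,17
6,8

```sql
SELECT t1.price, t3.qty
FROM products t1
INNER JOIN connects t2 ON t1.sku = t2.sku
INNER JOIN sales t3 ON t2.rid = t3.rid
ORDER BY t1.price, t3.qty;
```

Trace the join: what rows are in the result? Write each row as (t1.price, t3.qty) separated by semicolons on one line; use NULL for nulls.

(17, 17); (18, 20); (21, 4); (21, 17); (30, 20)

Joins associate left-to-right: products INNER JOIN connects on sku gives 5 intermediate row(s).
Then INNER JOIN `sales t3` on rid: keep only rows whose t2.rid appears in t3.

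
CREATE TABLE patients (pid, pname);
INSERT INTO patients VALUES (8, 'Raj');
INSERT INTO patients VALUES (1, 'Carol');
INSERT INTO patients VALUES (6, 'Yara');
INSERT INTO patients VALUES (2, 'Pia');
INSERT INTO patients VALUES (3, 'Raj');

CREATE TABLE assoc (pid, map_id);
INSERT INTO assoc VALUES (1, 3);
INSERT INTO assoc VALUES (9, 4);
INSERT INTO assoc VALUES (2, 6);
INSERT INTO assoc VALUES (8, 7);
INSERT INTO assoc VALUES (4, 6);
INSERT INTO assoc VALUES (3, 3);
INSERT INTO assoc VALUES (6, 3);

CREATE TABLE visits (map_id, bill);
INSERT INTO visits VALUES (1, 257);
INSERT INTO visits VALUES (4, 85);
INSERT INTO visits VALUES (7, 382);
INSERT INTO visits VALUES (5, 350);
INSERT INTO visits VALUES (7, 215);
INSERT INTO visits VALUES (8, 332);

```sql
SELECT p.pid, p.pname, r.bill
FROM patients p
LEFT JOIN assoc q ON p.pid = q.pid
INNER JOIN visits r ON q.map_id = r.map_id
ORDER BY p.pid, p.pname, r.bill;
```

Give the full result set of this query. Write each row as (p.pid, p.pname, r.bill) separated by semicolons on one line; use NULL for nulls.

Evaluate left to right. First `patients p LEFT JOIN assoc q` on pid: 5 row(s).
Then INNER JOIN `visits r` on map_id: keep only rows whose q.map_id appears in r.

(8, Raj, 215); (8, Raj, 382)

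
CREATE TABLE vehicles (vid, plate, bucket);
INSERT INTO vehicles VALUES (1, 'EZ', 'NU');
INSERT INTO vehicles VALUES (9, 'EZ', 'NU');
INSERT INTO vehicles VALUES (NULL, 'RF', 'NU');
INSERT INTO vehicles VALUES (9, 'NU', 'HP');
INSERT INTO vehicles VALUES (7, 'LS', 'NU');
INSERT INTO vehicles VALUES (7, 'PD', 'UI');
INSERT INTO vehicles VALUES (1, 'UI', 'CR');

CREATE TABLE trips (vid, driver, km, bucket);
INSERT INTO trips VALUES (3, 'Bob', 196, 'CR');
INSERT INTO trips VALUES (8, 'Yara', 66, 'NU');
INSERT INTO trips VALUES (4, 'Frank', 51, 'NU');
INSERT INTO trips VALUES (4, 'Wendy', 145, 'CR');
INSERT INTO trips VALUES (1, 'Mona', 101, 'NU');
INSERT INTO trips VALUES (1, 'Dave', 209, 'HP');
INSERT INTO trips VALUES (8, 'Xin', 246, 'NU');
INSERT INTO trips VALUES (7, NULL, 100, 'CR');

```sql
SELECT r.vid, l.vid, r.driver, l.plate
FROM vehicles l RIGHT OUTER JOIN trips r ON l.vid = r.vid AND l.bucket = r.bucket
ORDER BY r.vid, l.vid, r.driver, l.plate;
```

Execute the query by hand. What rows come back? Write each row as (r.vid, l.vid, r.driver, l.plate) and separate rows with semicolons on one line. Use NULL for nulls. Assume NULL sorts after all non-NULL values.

(1, 1, Mona, EZ); (1, NULL, Dave, NULL); (3, NULL, Bob, NULL); (4, NULL, Frank, NULL); (4, NULL, Wendy, NULL); (7, NULL, NULL, NULL); (8, NULL, Xin, NULL); (8, NULL, Yara, NULL)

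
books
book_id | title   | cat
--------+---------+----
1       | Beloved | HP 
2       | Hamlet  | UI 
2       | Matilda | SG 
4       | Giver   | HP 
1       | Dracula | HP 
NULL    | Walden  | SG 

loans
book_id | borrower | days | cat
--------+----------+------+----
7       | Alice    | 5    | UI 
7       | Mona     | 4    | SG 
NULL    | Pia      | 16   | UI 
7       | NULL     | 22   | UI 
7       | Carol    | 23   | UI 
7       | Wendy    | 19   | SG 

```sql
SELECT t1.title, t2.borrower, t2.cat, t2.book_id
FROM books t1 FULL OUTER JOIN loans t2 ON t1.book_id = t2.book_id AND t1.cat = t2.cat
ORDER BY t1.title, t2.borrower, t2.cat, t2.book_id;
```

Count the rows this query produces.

FULL OUTER JOIN keeps every row from both sides; unmatched rows get NULL for the other side's columns.
Matching on t1.book_id = t2.book_id AND t1.cat = t2.cat. A NULL in a compared column never satisfies the condition.
- t1 row (book_id=1, cat=HP): no match → kept, t2 columns NULL.
- t1 row (book_id=2, cat=UI): no match → kept, t2 columns NULL.
- t1 row (book_id=2, cat=SG): no match → kept, t2 columns NULL.
- t1 row (book_id=4, cat=HP): no match → kept, t2 columns NULL.
- t1 row (book_id=1, cat=HP): no match → kept, t2 columns NULL.
- t1 row (book_id=NULL, cat=SG): no match → kept, t2 columns NULL.
- 6 t2 row(s) had no t1 match → kept, t1 columns NULL.
Total: 0 matched + 12 padded = 12 rows.

12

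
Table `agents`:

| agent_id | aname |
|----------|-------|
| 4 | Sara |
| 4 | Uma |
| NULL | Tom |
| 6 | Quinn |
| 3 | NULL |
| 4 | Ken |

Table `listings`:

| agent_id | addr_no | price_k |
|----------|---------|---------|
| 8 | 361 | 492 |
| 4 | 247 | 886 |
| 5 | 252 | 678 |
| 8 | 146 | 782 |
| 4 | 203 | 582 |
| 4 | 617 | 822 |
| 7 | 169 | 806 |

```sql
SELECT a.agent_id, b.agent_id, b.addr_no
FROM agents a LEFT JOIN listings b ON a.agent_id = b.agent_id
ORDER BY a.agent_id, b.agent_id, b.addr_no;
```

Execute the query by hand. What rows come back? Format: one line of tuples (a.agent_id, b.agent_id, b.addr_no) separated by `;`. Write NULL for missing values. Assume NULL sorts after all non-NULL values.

(3, NULL, NULL); (4, 4, 203); (4, 4, 203); (4, 4, 203); (4, 4, 247); (4, 4, 247); (4, 4, 247); (4, 4, 617); (4, 4, 617); (4, 4, 617); (6, NULL, NULL); (NULL, NULL, NULL)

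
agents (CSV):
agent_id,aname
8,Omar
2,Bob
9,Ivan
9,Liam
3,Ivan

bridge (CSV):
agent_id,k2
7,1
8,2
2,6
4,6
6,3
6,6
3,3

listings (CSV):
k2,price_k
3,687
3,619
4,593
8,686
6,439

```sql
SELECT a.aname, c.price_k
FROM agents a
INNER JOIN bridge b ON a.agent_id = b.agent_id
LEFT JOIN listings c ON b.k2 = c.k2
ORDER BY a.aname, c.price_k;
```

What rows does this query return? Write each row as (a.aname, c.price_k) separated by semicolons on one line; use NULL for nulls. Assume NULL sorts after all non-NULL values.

(Bob, 439); (Ivan, 619); (Ivan, 687); (Omar, NULL)

Step 1 — a INNER JOIN b on agent_id → 3 row(s).
Then LEFT JOIN `listings c` on k2: each of those 3 rows is kept; rows whose b.k2 has no match in c get NULL for c's columns.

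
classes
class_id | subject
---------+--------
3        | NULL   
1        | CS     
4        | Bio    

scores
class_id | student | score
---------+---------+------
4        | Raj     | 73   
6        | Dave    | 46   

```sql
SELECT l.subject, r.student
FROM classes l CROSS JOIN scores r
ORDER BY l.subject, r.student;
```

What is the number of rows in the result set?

6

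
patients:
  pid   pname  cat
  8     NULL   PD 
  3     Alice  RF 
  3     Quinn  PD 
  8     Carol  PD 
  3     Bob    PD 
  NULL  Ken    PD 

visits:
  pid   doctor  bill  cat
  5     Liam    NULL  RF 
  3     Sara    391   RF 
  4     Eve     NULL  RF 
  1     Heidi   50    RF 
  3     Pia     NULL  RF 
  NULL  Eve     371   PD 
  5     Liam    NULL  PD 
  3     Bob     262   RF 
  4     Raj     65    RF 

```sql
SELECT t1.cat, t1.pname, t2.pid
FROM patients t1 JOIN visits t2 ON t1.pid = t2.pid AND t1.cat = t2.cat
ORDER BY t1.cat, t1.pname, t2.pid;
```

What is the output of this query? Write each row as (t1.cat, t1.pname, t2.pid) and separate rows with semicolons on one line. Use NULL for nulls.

(RF, Alice, 3); (RF, Alice, 3); (RF, Alice, 3)

INNER JOIN keeps only pairs where the ON condition holds.
Matching on t1.pid = t2.pid AND t1.cat = t2.cat. A NULL in a compared column never satisfies the condition.
- t1[0] pid=8, cat=PD → no match; dropped.
- t1[1] pid=3, cat=RF → 3 match(es) in t2 → 3 row(s).
- t1[2] pid=3, cat=PD → no match; dropped.
- t1[3] pid=8, cat=PD → no match; dropped.
- t1[4] pid=3, cat=PD → no match; dropped.
- t1[5] pid=NULL, cat=PD → no match; dropped.
After projecting and ordering:
t1.cat | t1.pname | t2.pid
RF | Alice | 3
RF | Alice | 3
RF | Alice | 3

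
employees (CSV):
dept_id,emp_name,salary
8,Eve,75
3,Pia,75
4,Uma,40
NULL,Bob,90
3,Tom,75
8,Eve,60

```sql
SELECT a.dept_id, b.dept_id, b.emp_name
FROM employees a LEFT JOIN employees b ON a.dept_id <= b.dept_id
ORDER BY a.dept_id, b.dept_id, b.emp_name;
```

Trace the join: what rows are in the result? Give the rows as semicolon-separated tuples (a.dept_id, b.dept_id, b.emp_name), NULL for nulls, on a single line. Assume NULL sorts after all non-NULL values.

(3, 3, Pia); (3, 3, Pia); (3, 3, Tom); (3, 3, Tom); (3, 4, Uma); (3, 4, Uma); (3, 8, Eve); (3, 8, Eve); (3, 8, Eve); (3, 8, Eve); (4, 4, Uma); (4, 8, Eve); (4, 8, Eve); (8, 8, Eve); (8, 8, Eve); (8, 8, Eve); (8, 8, Eve); (NULL, NULL, NULL)

LEFT JOIN keeps every row from `employees a`; unmatched rows get NULL for `employees b`'s columns.
Matching on a.dept_id <= b.dept_id. A NULL in a compared column never satisfies the condition.
- dept_id=8: 2 matching b row(s), so 2 row(s) emitted.
- dept_id=3: 5 matching b row(s), so 5 row(s) emitted.
- dept_id=4: 3 matching b row(s), so 3 row(s) emitted.
- dept_id=NULL: no b row matches, row kept with b columns NULL.
- dept_id=3: 5 matching b row(s), so 5 row(s) emitted.
- dept_id=8: 2 matching b row(s), so 2 row(s) emitted.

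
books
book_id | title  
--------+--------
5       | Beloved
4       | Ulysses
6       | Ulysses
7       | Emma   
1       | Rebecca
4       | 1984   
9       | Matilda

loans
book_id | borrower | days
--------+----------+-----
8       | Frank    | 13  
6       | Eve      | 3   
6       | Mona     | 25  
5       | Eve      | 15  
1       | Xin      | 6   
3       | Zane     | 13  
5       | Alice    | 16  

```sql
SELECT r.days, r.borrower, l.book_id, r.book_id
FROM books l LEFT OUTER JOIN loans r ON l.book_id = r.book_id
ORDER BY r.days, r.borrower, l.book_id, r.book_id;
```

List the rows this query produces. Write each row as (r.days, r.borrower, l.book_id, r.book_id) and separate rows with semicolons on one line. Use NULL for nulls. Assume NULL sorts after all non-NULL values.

(3, Eve, 6, 6); (6, Xin, 1, 1); (15, Eve, 5, 5); (16, Alice, 5, 5); (25, Mona, 6, 6); (NULL, NULL, 4, NULL); (NULL, NULL, 4, NULL); (NULL, NULL, 7, NULL); (NULL, NULL, 9, NULL)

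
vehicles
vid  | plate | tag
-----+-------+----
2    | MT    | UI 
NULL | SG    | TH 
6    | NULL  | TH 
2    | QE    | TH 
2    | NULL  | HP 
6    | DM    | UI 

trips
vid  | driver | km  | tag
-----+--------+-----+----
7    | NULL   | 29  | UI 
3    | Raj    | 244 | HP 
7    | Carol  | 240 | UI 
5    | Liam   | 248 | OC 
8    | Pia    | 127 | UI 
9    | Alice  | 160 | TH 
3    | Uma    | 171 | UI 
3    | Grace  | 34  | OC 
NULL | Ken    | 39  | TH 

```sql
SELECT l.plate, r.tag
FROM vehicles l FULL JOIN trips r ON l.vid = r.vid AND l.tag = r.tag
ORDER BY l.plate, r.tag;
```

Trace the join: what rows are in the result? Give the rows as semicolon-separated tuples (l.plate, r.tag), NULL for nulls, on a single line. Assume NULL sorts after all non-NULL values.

(DM, NULL); (MT, NULL); (QE, NULL); (SG, NULL); (NULL, HP); (NULL, OC); (NULL, OC); (NULL, TH); (NULL, TH); (NULL, UI); (NULL, UI); (NULL, UI); (NULL, UI); (NULL, NULL); (NULL, NULL)

FULL OUTER JOIN keeps every row from both sides; unmatched rows get NULL for the other side's columns.
Matching on l.vid = r.vid AND l.tag = r.tag. A NULL in a compared column never satisfies the condition.
- l (vid=2, tag=UI) has no partner → padded with NULL.
- l (vid=NULL, tag=TH) has no partner → padded with NULL.
- l (vid=6, tag=TH) has no partner → padded with NULL.
- l (vid=2, tag=TH) has no partner → padded with NULL.
- l (vid=2, tag=HP) has no partner → padded with NULL.
- l (vid=6, tag=UI) has no partner → padded with NULL.
- 9 r row(s) had no l match → kept, l columns NULL.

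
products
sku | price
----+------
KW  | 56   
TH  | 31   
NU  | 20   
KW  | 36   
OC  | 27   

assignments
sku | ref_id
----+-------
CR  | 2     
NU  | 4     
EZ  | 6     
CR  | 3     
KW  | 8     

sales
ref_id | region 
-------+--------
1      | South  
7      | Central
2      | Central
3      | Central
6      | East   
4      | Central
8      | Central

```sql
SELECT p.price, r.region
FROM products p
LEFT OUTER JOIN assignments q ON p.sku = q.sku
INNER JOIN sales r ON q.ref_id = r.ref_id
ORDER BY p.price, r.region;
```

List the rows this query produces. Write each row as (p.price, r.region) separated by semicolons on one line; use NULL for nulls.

(20, Central); (36, Central); (56, Central)

Evaluate left to right. First `products p LEFT JOIN assignments q` on sku: 5 row(s).
Then INNER JOIN `sales r` on ref_id: keep only rows whose q.ref_id appears in r.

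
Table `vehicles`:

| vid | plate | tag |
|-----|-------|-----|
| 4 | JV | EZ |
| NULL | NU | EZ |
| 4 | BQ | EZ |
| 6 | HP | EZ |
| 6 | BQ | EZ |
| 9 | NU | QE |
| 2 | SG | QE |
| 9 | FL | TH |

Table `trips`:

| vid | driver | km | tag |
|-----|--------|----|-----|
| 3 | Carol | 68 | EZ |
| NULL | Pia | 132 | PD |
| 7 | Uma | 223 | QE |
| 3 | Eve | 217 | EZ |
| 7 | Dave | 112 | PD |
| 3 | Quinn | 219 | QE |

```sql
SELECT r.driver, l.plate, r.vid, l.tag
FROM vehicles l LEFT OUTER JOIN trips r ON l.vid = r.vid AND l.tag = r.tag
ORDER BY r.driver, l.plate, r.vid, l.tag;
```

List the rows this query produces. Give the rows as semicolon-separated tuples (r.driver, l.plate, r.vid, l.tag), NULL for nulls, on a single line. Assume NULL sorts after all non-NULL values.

(NULL, BQ, NULL, EZ); (NULL, BQ, NULL, EZ); (NULL, FL, NULL, TH); (NULL, HP, NULL, EZ); (NULL, JV, NULL, EZ); (NULL, NU, NULL, EZ); (NULL, NU, NULL, QE); (NULL, SG, NULL, QE)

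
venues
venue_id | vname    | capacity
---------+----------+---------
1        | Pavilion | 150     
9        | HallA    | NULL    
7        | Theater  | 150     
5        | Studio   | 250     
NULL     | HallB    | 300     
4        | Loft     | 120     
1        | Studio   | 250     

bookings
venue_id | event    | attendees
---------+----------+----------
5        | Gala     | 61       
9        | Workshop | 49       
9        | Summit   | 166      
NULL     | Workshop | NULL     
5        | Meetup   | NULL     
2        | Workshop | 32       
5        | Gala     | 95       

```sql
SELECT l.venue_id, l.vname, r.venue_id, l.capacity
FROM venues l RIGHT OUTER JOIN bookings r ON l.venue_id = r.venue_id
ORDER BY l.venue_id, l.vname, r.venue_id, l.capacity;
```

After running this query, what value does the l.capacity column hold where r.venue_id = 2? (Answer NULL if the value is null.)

RIGHT JOIN keeps every row from `bookings`; unmatched rows get NULL for `venues`'s columns.
Matching on l.venue_id = r.venue_id. A NULL in a compared column never satisfies the condition.
Matched pairs: 5; unmatched r rows kept: 2.

NULL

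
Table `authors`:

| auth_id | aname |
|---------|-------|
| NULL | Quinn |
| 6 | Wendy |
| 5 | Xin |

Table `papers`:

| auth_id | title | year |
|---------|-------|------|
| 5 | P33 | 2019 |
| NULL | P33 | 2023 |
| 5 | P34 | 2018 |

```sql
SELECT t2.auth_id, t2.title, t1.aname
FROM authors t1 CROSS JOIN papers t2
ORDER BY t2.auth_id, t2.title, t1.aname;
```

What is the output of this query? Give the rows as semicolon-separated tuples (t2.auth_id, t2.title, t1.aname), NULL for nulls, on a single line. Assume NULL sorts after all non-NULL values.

CROSS JOIN pairs every row of `authors` with every row of `papers`: 3 × 3 = 9 rows.

(5, P33, Quinn); (5, P33, Wendy); (5, P33, Xin); (5, P34, Quinn); (5, P34, Wendy); (5, P34, Xin); (NULL, P33, Quinn); (NULL, P33, Wendy); (NULL, P33, Xin)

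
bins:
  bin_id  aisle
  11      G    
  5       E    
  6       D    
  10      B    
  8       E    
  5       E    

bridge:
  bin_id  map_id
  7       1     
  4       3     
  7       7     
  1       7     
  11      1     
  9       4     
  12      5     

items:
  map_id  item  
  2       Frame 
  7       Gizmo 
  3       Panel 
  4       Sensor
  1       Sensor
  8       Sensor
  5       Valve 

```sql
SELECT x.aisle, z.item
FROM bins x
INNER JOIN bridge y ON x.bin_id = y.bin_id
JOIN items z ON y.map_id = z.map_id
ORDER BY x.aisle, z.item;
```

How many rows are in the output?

Evaluate left to right. First `bins x INNER JOIN bridge y` on bin_id: 1 row(s).
Then INNER JOIN `items z` on map_id: keep only rows whose y.map_id appears in z.
Result: 1 row(s).

1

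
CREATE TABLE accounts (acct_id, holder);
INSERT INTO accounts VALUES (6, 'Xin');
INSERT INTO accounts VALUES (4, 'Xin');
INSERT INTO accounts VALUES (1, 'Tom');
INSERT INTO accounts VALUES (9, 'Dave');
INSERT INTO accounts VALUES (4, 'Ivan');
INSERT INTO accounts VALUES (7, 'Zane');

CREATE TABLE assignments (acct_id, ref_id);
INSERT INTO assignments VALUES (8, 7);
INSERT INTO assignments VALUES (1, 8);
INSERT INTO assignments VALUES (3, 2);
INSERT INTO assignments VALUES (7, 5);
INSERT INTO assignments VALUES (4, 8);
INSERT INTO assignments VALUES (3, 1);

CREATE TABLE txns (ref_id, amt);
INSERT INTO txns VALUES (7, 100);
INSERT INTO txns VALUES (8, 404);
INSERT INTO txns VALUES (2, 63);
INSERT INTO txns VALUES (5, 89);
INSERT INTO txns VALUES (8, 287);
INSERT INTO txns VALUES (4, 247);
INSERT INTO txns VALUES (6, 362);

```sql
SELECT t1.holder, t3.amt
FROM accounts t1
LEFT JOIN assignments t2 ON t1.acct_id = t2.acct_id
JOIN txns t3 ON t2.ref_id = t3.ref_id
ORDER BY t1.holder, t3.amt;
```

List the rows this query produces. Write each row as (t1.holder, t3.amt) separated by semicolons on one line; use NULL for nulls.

Joins associate left-to-right: accounts LEFT JOIN assignments on acct_id gives 6 intermediate row(s).
Then INNER JOIN `txns t3` on ref_id: keep only rows whose t2.ref_id appears in t3.

(Ivan, 287); (Ivan, 404); (Tom, 287); (Tom, 404); (Xin, 287); (Xin, 404); (Zane, 89)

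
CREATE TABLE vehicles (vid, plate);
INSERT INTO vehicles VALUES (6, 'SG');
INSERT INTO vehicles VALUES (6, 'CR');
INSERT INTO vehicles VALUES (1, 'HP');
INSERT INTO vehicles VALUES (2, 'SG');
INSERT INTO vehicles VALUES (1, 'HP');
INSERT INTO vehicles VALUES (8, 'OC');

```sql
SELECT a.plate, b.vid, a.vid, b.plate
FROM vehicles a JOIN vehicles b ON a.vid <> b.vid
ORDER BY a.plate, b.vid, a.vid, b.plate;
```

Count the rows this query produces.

26

INNER JOIN keeps only pairs where the ON condition holds.
Matching on a.vid <> b.vid.
- a (vid=6) pairs with 4 row(s) of b.
- a (vid=6) pairs with 4 row(s) of b.
- a (vid=1) pairs with 4 row(s) of b.
- a (vid=2) pairs with 5 row(s) of b.
- a (vid=1) pairs with 4 row(s) of b.
- a (vid=8) pairs with 5 row(s) of b.
Total: 26 rows.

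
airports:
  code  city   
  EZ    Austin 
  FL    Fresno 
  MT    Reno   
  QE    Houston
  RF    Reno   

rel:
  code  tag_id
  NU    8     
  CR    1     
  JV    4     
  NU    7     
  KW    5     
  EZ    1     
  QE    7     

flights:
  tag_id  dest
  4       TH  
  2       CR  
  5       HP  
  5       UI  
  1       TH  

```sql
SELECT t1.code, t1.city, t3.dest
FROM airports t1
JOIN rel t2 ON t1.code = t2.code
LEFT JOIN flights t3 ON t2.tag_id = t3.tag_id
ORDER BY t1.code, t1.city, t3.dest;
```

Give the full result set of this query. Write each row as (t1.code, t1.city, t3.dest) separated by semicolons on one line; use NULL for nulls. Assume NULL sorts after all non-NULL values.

(EZ, Austin, TH); (QE, Houston, NULL)

Joins associate left-to-right: airports INNER JOIN rel on code gives 2 intermediate row(s).
Then LEFT JOIN `flights t3` on tag_id: each of those 2 rows is kept; rows whose t2.tag_id has no match in t3 get NULL for t3's columns.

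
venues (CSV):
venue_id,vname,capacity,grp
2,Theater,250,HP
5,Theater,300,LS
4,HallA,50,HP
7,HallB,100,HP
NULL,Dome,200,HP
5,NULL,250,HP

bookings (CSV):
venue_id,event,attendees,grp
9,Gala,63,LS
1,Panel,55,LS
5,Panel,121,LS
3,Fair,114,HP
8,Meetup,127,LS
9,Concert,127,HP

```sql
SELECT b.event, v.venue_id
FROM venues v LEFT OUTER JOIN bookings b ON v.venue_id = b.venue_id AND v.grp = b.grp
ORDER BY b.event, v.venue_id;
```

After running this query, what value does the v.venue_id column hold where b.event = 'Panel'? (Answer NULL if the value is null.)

LEFT JOIN keeps every row from `venues`; unmatched rows get NULL for `bookings`'s columns.
Matching on v.venue_id = b.venue_id AND v.grp = b.grp. A NULL in a compared column never satisfies the condition.
- v row (venue_id=2, grp=HP): no match → kept, b columns NULL.
- v row (venue_id=5, grp=LS): matches 1 b row(s) → 1 output row(s).
- v row (venue_id=4, grp=HP): no match → kept, b columns NULL.
- v row (venue_id=7, grp=HP): no match → kept, b columns NULL.
- v row (venue_id=NULL, grp=HP): no match → kept, b columns NULL.
- v row (venue_id=5, grp=HP): no match → kept, b columns NULL.

5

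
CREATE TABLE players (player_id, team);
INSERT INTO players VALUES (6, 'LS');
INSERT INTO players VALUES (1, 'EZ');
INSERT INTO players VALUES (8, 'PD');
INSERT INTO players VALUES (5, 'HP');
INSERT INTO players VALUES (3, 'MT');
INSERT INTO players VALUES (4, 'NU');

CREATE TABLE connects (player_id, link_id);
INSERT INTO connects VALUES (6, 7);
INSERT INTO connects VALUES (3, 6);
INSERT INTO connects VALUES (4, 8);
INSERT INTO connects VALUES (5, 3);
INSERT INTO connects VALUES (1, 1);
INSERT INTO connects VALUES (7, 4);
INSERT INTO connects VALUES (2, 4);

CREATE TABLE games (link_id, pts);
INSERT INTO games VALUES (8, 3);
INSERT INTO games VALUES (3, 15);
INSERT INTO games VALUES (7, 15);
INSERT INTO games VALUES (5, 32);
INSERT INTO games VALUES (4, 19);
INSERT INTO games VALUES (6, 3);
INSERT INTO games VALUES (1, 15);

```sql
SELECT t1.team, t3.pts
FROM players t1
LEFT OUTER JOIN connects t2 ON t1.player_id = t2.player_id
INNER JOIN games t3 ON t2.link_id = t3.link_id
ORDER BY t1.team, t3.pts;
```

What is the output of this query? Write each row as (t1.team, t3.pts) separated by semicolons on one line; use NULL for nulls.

(EZ, 15); (HP, 15); (LS, 15); (MT, 3); (NU, 3)

Joins associate left-to-right: players LEFT JOIN connects on player_id gives 6 intermediate row(s).
Then INNER JOIN `games t3` on link_id: keep only rows whose t2.link_id appears in t3.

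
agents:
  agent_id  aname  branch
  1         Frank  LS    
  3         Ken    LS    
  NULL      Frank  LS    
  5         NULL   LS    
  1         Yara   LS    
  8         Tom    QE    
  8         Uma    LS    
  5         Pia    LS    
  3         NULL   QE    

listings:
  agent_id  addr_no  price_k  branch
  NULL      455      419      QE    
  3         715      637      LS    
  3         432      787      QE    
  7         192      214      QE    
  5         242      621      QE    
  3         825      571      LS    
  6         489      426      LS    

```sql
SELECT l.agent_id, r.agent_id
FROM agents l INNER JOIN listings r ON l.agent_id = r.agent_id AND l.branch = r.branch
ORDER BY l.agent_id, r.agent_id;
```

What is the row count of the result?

3

INNER JOIN keeps only pairs where the ON condition holds.
Matching on l.agent_id = r.agent_id AND l.branch = r.branch. A NULL in a compared column never satisfies the condition.
Matched pairs: 3.
Total: 3 rows.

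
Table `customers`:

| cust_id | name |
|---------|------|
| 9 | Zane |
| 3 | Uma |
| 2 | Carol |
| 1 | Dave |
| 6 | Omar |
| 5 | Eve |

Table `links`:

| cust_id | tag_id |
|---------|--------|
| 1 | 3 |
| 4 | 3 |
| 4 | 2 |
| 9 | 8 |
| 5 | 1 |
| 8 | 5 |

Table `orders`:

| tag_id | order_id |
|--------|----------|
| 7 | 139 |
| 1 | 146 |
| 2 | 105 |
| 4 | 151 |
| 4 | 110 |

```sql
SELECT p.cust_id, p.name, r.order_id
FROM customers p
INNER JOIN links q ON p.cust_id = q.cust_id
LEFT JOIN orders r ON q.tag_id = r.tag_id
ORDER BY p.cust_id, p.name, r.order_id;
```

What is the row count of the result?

3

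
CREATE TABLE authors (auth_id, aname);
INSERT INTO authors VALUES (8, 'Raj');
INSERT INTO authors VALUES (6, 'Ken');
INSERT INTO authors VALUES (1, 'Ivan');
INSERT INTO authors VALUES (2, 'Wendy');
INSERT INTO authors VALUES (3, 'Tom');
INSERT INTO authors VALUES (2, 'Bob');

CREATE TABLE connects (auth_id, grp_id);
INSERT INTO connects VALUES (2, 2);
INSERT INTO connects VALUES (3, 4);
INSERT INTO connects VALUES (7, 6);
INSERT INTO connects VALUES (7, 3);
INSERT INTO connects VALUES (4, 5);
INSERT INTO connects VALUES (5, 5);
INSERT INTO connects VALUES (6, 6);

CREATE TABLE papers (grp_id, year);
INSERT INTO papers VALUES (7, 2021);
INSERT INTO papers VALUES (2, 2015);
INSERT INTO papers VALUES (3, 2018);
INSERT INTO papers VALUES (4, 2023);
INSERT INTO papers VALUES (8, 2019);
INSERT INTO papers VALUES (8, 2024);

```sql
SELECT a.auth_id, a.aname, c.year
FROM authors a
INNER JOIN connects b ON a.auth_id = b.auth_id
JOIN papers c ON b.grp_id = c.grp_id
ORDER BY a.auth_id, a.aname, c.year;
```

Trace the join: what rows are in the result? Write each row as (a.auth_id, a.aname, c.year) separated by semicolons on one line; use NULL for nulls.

Step 1 — a INNER JOIN b on auth_id → 4 row(s).
Then INNER JOIN `papers c` on grp_id: keep only rows whose b.grp_id appears in c.

(2, Bob, 2015); (2, Wendy, 2015); (3, Tom, 2023)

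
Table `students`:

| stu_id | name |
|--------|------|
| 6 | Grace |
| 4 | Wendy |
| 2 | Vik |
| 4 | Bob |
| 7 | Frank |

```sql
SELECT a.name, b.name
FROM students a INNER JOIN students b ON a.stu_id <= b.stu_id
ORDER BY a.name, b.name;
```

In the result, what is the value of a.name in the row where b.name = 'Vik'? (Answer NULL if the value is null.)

Vik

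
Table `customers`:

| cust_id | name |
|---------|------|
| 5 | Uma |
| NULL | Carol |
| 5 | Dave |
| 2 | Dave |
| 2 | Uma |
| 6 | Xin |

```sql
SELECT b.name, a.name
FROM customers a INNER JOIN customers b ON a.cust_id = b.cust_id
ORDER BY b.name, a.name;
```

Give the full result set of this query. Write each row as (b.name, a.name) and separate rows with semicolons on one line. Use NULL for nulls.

INNER JOIN keeps only pairs where the ON condition holds.
Matching on a.cust_id = b.cust_id. A NULL in a compared column never satisfies the condition.
Matched pairs: 9.

(Dave, Dave); (Dave, Dave); (Dave, Uma); (Dave, Uma); (Uma, Dave); (Uma, Dave); (Uma, Uma); (Uma, Uma); (Xin, Xin)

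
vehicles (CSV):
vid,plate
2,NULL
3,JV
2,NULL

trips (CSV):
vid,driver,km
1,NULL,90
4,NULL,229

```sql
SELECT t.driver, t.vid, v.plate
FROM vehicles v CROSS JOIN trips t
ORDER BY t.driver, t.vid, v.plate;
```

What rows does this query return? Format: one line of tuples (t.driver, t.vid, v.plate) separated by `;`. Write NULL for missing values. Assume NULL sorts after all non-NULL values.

(NULL, 1, JV); (NULL, 1, NULL); (NULL, 1, NULL); (NULL, 4, JV); (NULL, 4, NULL); (NULL, 4, NULL)

CROSS JOIN pairs every row of `vehicles` with every row of `trips`: 3 × 2 = 6 rows.
After projecting and ordering:
t.driver | t.vid | v.plate
NULL | 1 | JV
NULL | 1 | NULL
NULL | 1 | NULL
NULL | 4 | JV
NULL | 4 | NULL
NULL | 4 | NULL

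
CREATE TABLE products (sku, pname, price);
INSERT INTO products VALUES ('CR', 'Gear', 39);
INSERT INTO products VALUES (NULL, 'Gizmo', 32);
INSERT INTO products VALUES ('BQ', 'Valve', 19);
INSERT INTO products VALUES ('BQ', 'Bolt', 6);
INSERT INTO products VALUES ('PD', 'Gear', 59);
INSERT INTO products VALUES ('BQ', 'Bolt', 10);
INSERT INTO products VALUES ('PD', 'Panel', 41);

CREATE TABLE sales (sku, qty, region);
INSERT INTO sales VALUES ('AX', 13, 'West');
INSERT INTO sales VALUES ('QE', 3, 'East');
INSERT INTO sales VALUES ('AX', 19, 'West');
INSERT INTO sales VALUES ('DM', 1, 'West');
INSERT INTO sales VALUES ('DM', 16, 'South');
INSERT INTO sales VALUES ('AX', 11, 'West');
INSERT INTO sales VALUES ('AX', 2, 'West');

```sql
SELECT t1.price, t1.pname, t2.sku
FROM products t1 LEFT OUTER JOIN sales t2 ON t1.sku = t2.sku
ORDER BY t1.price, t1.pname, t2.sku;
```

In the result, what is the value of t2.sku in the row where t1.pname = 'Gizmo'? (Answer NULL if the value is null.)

LEFT JOIN keeps every row from `products`; unmatched rows get NULL for `sales`'s columns.
Matching on t1.sku = t2.sku. A NULL in a compared column never satisfies the condition.
- sku=CR: no t2 row matches, row kept with t2 columns NULL.
- sku=NULL: no t2 row matches, row kept with t2 columns NULL.
- sku=BQ: no t2 row matches, row kept with t2 columns NULL.
- sku=BQ: no t2 row matches, row kept with t2 columns NULL.
- sku=PD: no t2 row matches, row kept with t2 columns NULL.
- sku=BQ: no t2 row matches, row kept with t2 columns NULL.
- sku=PD: no t2 row matches, row kept with t2 columns NULL.

NULL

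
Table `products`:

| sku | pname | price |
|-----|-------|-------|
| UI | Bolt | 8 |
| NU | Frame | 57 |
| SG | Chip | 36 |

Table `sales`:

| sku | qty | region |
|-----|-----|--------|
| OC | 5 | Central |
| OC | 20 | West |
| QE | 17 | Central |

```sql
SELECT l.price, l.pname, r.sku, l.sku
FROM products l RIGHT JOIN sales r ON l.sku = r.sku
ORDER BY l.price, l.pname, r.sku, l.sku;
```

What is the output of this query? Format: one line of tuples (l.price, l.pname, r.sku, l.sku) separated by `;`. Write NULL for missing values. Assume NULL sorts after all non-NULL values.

RIGHT JOIN keeps every row from `sales`; unmatched rows get NULL for `products`'s columns.
Matching on l.sku = r.sku.
- sku=UI: no matching r row.
- sku=NU: no matching r row.
- sku=SG: no matching r row.
- 3 r row(s) had no l match → kept, l columns NULL.
After projecting and ordering:
l.price | l.pname | r.sku | l.sku
NULL | NULL | OC | NULL
NULL | NULL | OC | NULL
NULL | NULL | QE | NULL

(NULL, NULL, OC, NULL); (NULL, NULL, OC, NULL); (NULL, NULL, QE, NULL)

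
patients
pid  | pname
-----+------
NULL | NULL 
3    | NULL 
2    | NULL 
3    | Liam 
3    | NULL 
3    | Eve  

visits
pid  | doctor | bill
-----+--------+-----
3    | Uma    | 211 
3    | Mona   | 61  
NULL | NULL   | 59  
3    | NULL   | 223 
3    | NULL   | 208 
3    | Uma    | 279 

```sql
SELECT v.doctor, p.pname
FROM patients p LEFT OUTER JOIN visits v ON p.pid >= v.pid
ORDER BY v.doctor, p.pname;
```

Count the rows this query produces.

LEFT JOIN keeps every row from `patients`; unmatched rows get NULL for `visits`'s columns.
Matching on p.pid >= v.pid. A NULL in a compared column never satisfies the condition.
- p[0] pid=NULL → no match; kept with NULLs on the v side.
- p[1] pid=3 → 5 match(es) in v → 5 row(s).
- p[2] pid=2 → no match; kept with NULLs on the v side.
- p[3] pid=3 → 5 match(es) in v → 5 row(s).
- p[4] pid=3 → 5 match(es) in v → 5 row(s).
- p[5] pid=3 → 5 match(es) in v → 5 row(s).
Total: 20 matched + 2 padded = 22 rows.

22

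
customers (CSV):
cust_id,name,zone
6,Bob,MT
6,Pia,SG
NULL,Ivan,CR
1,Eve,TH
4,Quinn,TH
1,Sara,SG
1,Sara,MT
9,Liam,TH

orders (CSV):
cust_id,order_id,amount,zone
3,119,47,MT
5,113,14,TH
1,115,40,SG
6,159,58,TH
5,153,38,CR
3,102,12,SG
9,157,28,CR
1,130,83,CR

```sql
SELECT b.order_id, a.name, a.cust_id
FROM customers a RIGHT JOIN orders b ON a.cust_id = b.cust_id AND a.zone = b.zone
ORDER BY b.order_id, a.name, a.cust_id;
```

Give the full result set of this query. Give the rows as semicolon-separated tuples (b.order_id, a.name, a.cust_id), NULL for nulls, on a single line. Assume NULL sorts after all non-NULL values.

RIGHT JOIN keeps every row from `orders`; unmatched rows get NULL for `customers`'s columns.
Matching on a.cust_id = b.cust_id AND a.zone = b.zone. A NULL in a compared column never satisfies the condition.
- a row (cust_id=6, zone=MT): no match.
- a row (cust_id=6, zone=SG): no match.
- a row (cust_id=NULL, zone=CR): no match.
- a row (cust_id=1, zone=TH): no match.
- a row (cust_id=4, zone=TH): no match.
- a row (cust_id=1, zone=SG): matches 1 b row(s) → 1 output row(s).
- a row (cust_id=1, zone=MT): no match.
- a row (cust_id=9, zone=TH): no match.
- 7 b row(s) had no a match → kept, a columns NULL.
After projecting and ordering:
b.order_id | a.name | a.cust_id
102 | NULL | NULL
113 | NULL | NULL
115 | Sara | 1
119 | NULL | NULL
130 | NULL | NULL
153 | NULL | NULL
157 | NULL | NULL
159 | NULL | NULL

(102, NULL, NULL); (113, NULL, NULL); (115, Sara, 1); (119, NULL, NULL); (130, NULL, NULL); (153, NULL, NULL); (157, NULL, NULL); (159, NULL, NULL)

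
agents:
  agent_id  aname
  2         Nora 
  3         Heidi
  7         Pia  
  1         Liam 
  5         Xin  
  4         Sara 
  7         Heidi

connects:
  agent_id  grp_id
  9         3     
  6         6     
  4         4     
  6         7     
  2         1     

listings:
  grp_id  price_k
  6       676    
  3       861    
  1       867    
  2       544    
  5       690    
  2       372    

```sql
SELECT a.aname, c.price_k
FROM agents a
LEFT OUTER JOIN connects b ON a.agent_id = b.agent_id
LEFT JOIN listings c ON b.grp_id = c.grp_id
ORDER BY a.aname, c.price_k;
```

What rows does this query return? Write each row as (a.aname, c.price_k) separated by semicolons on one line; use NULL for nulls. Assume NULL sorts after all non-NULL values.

(Heidi, NULL); (Heidi, NULL); (Liam, NULL); (Nora, 867); (Pia, NULL); (Sara, NULL); (Xin, NULL)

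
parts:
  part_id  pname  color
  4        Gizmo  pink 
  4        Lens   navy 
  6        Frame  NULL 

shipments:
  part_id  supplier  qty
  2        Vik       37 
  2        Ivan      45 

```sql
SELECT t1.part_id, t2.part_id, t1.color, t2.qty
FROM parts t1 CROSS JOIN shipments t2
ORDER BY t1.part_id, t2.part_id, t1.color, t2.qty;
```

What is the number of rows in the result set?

CROSS JOIN pairs every row of `parts` with every row of `shipments`: 3 × 2 = 6 rows.

6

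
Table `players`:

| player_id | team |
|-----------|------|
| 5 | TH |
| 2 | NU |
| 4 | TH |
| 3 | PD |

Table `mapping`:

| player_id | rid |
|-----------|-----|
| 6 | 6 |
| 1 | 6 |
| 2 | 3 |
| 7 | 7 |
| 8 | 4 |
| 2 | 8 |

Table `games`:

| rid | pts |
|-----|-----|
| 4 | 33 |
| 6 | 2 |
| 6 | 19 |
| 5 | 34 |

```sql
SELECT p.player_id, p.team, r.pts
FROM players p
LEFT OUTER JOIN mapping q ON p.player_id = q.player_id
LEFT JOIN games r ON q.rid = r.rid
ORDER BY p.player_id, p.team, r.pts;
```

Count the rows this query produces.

5

Evaluate left to right. First `players p LEFT JOIN mapping q` on player_id: 5 row(s).
Then LEFT JOIN `games r` on rid: each of those 5 rows is kept; rows whose q.rid has no match in r get NULL for r's columns.
Result: 5 row(s).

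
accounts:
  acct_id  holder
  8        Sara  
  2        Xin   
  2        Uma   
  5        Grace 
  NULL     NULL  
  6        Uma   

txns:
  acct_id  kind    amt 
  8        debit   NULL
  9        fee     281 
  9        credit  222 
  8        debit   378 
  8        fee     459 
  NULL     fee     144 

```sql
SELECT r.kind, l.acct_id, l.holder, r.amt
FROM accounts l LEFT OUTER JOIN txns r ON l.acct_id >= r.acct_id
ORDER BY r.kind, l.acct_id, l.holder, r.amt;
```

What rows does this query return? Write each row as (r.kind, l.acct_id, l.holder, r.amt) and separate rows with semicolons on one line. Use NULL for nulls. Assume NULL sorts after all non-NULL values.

LEFT JOIN keeps every row from `accounts`; unmatched rows get NULL for `txns`'s columns.
Matching on l.acct_id >= r.acct_id. A NULL in a compared column never satisfies the condition.
- l row (acct_id=8): matches 3 r row(s) → 3 output row(s).
- l row (acct_id=2): no match → kept, r columns NULL.
- l row (acct_id=2): no match → kept, r columns NULL.
- l row (acct_id=5): no match → kept, r columns NULL.
- l row (acct_id=NULL): no match → kept, r columns NULL.
- l row (acct_id=6): no match → kept, r columns NULL.
After projecting and ordering:
r.kind | l.acct_id | l.holder | r.amt
debit | 8 | Sara | 378
debit | 8 | Sara | NULL
fee | 8 | Sara | 459
NULL | 2 | Uma | NULL
NULL | 2 | Xin | NULL
NULL | 5 | Grace | NULL
NULL | 6 | Uma | NULL
NULL | NULL | NULL | NULL

(debit, 8, Sara, 378); (debit, 8, Sara, NULL); (fee, 8, Sara, 459); (NULL, 2, Uma, NULL); (NULL, 2, Xin, NULL); (NULL, 5, Grace, NULL); (NULL, 6, Uma, NULL); (NULL, NULL, NULL, NULL)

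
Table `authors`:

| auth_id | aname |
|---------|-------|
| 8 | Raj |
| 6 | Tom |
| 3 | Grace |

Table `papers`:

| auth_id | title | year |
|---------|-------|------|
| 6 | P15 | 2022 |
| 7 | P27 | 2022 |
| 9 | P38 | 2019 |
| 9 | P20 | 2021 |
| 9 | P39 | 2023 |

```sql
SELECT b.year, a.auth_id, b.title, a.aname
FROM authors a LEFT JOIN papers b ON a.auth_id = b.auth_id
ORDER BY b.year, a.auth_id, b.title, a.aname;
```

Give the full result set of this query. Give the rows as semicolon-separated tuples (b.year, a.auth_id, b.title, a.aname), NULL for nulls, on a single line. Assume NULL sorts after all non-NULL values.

LEFT JOIN keeps every row from `authors`; unmatched rows get NULL for `papers`'s columns.
Matching on a.auth_id = b.auth_id.
- auth_id=8: no b row matches, row kept with b columns NULL.
- auth_id=6: 1 matching b row(s), so 1 row(s) emitted.
- auth_id=3: no b row matches, row kept with b columns NULL.
After projecting and ordering:
b.year | a.auth_id | b.title | a.aname
2022 | 6 | P15 | Tom
NULL | 3 | NULL | Grace
NULL | 8 | NULL | Raj

(2022, 6, P15, Tom); (NULL, 3, NULL, Grace); (NULL, 8, NULL, Raj)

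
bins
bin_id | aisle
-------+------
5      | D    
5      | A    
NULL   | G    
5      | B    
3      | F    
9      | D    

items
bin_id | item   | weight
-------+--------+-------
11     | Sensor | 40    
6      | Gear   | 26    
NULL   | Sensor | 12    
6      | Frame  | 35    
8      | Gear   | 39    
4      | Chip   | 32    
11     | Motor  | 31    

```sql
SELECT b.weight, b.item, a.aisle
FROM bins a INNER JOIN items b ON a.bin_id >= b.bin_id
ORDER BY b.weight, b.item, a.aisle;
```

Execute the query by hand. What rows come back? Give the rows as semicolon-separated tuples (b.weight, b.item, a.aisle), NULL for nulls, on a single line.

(26, Gear, D); (32, Chip, A); (32, Chip, B); (32, Chip, D); (32, Chip, D); (35, Frame, D); (39, Gear, D)

INNER JOIN keeps only pairs where the ON condition holds.
Matching on a.bin_id >= b.bin_id. A NULL in a compared column never satisfies the condition.
- a row (bin_id=5): matches 1 b row(s) → 1 output row(s).
- a row (bin_id=5): matches 1 b row(s) → 1 output row(s).
- a row (bin_id=NULL): no match → dropped.
- a row (bin_id=5): matches 1 b row(s) → 1 output row(s).
- a row (bin_id=3): no match → dropped.
- a row (bin_id=9): matches 4 b row(s) → 4 output row(s).
After projecting and ordering:
b.weight | b.item | a.aisle
26 | Gear | D
32 | Chip | A
32 | Chip | B
32 | Chip | D
32 | Chip | D
35 | Frame | D
39 | Gear | D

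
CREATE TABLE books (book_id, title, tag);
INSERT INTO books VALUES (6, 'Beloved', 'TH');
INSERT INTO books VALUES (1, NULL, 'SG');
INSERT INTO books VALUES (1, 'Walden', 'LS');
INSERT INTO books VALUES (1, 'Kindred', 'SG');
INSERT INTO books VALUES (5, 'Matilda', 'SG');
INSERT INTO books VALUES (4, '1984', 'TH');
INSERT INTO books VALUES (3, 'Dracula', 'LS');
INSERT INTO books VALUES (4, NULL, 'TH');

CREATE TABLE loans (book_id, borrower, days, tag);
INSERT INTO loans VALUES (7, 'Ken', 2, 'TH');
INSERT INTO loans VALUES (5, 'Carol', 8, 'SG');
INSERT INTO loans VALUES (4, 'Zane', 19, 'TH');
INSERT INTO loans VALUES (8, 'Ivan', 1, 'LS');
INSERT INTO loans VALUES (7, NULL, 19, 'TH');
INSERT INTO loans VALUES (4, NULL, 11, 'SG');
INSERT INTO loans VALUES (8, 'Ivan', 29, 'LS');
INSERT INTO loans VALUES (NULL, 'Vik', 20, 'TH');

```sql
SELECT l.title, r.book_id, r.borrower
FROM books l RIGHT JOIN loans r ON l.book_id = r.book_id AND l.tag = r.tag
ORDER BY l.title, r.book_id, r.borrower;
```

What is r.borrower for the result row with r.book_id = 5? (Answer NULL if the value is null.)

Carol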